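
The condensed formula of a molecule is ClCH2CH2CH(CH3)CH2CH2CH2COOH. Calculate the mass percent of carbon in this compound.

53.78%

Atom tally by fragment:
  ClCH2 → C:1 H:2 Cl:1
  CH2 → C:1 H:2
  CH(CH3) → C:2 H:4
  CH2 → C:1 H:2
  CH2 → C:1 H:2
  CH2COOH → C:2 H:3 O:2
Element totals:
  C: 8
  H: 15
  Cl: 1
  O: 2
Molecular formula: C8H15ClO2.
Molar mass = 178.656 g/mol.
Mass from C: 8 × 12.011 = 96.088 g/mol.
%C = 96.088 / 178.656 × 100 = 53.78%.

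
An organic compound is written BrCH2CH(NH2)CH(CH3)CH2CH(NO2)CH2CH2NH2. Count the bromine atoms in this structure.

1

Atom tally by fragment:
  BrCH2 → C:1 H:2 Br:1
  CH(NH2) → C:1 H:3 N:1
  CH(CH3) → C:2 H:4
  CH2 → C:1 H:2
  CH(NO2) → C:1 H:1 N:1 O:2
  CH2 → C:1 H:2
  CH2NH2 → C:1 H:4 N:1
Element totals:
  C: 8
  H: 18
  Br: 1
  N: 3
  O: 2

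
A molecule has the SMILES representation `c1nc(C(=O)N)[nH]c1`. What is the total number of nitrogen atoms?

3

Atom tally by fragment:
  imidazole ring core → C:3 H:4 N:2
  (− 1 ring H displaced by substituents)
  + CONH2 → C:1 H:2 O:1 N:1
Element totals:
  C: 4
  H: 5
  N: 3
  O: 1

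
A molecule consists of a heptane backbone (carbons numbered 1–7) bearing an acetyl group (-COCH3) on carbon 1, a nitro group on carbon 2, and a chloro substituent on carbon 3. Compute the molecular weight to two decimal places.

221.68 g/mol

Atom tally by fragment:
  CH3COCH2 → C:3 H:5 O:1
  CH(NO2) → C:1 H:1 N:1 O:2
  CH(Cl) → C:1 H:1 Cl:1
  CH2 → C:1 H:2
  CH2 → C:1 H:2
  CH2 → C:1 H:2
  CH3 → C:1 H:3
Element totals:
  C: 9
  H: 16
  Cl: 1
  N: 1
  O: 3
Molecular formula: C9H16ClNO3.
  M = 9(12.011) + 16(1.008) + 35.45 + 14.007 + 3(15.999)
    = 108.099 + 16.128 + 35.450 + 14.007 + 47.997 = 221.681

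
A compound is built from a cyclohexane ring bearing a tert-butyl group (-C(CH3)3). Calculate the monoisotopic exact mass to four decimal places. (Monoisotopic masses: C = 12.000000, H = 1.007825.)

140.1565

Atom tally by fragment:
  cyclohexane ring core → C:6 H:12
  (− 1 ring H displaced by substituents)
  + C(CH3)3 → C:4 H:9
Element totals:
  C: 10
  H: 20
Molecular formula: C10H20.
  M = 10(12.0) + 20(1.007825)
    = 120.000000 + 20.156500 = 140.156500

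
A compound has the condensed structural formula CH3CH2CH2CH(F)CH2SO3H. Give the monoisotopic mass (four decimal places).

170.0413

Atom tally by fragment:
  CH3 → C:1 H:3
  CH2 → C:1 H:2
  CH2 → C:1 H:2
  CH(F) → C:1 H:1 F:1
  CH2SO3H → C:1 H:3 S:1 O:3
Element totals:
  C: 5
  H: 11
  F: 1
  O: 3
  S: 1
Molecular formula: C5H11FO3S.
  M = 5(12.0) + 11(1.007825) + 18.998403 + 3(15.994915) + 31.972071
    = 60.000000 + 11.086075 + 18.998403 + 47.984745 + 31.972071 = 170.041294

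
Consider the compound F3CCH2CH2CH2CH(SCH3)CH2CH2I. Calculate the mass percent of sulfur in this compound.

Atom tally by fragment:
  F3CCH2 → C:2 H:2 F:3
  CH2 → C:1 H:2
  CH2 → C:1 H:2
  CH(SCH3) → C:2 H:4 S:1
  CH2 → C:1 H:2
  CH2I → C:1 H:2 I:1
Element totals:
  C: 8
  H: 14
  F: 3
  I: 1
  S: 1
Molecular formula: C8H14F3IS.
Molar mass = 326.158 g/mol.
Mass from S: 1 × 32.06 = 32.060 g/mol.
%S = 32.060 / 326.158 × 100 = 9.83%.

9.83%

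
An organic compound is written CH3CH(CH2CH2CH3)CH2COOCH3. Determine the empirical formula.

Element totals:
  C: 8
  H: 16
  O: 2
Molecular formula: C8H16O2.
gcd of subscripts = 2; dividing each by 2:
  C: 8/2 = 4
  H: 16/2 = 8
  O: 2/2 = 1

C4H8O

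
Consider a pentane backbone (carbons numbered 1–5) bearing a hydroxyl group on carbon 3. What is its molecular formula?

C5H12O

Atom tally by fragment:
  CH3 → C:1 H:3
  CH2 → C:1 H:2
  CH(OH) → C:1 H:2 O:1
  CH2 → C:1 H:2
  CH3 → C:1 H:3
Element totals:
  C: 5
  H: 12
  O: 1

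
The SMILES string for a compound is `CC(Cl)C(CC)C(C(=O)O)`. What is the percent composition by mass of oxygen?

19.44%

Atom tally by fragment:
  CH3 → C:1 H:3
  CH(Cl) → C:1 H:1 Cl:1
  CH(C2H5) → C:3 H:6
  CH2COOH → C:2 H:3 O:2
Element totals:
  C: 7
  H: 13
  Cl: 1
  O: 2
Molecular formula: C7H13ClO2.
Molar mass = 164.629 g/mol.
Mass from O: 2 × 15.999 = 31.998 g/mol.
%O = 31.998 / 164.629 × 100 = 19.44%.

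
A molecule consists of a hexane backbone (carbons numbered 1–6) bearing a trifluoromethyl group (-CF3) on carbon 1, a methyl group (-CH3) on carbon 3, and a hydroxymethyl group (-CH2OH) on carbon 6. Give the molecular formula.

C9H17F3O

Atom tally by fragment:
  F3CCH2 → C:2 H:2 F:3
  CH2 → C:1 H:2
  CH(CH3) → C:2 H:4
  CH2 → C:1 H:2
  CH2 → C:1 H:2
  CH2CH2OH → C:2 H:5 O:1
Element totals:
  C: 9
  H: 17
  F: 3
  O: 1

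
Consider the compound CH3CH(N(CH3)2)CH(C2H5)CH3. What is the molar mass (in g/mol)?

Atom tally by fragment:
  CH3 → C:1 H:3
  CH(N(CH3)2) → C:3 H:7 N:1
  CH(C2H5) → C:3 H:6
  CH3 → C:1 H:3
Element totals:
  C: 8
  H: 19
  N: 1
Molecular formula: C8H19N.
  M = 8(12.011) + 19(1.008) + 14.007
    = 96.088 + 19.152 + 14.007 = 129.247

129.25 g/mol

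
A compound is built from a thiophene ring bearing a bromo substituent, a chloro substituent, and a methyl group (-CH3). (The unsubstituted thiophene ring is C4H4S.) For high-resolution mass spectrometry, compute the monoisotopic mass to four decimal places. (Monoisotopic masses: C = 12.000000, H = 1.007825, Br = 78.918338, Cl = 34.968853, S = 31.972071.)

209.8906

Atom tally by fragment:
  thiophene ring core → C:4 H:4 S:1
  (− 3 ring H displaced by substituents)
  + Br → Br:1
  + Cl → Cl:1
  + CH3 → C:1 H:3
Element totals:
  C: 5
  H: 4
  Br: 1
  Cl: 1
  S: 1
Molecular formula: C5H4BrClS.
  M = 5(12.0) + 4(1.007825) + 78.918338 + 34.968853 + 31.972071
    = 60.000000 + 4.031300 + 78.918338 + 34.968853 + 31.972071 = 209.890562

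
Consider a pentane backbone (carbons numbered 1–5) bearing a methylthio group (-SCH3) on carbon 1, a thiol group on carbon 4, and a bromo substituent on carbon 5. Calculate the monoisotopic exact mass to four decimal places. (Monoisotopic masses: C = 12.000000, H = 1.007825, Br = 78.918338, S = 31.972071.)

Atom tally by fragment:
  CH3SCH2 → C:2 H:5 S:1
  CH2 → C:1 H:2
  CH2 → C:1 H:2
  CH(SH) → C:1 H:2 S:1
  CH2Br → C:1 H:2 Br:1
Element totals:
  C: 6
  H: 13
  Br: 1
  S: 2
Molecular formula: C6H13BrS2.
  M = 6(12.0) + 13(1.007825) + 78.918338 + 2(31.972071)
    = 72.000000 + 13.101725 + 78.918338 + 63.944142 = 227.964205

227.9642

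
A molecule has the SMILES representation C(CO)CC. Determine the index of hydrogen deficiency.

0

Atom tally by fragment:
  HOCH2CH2 → C:2 H:5 O:1
  CH2 → C:1 H:2
  CH3 → C:1 H:3
Element totals:
  C: 4
  H: 10
  O: 1
Molecular formula: C4H10O.
DoU = (2C + 2 + N − H − X) / 2 = (2·4 + 2 + 0 − 10 − 0) / 2 = 0.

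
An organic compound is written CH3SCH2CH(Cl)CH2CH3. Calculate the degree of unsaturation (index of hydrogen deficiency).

0

Atom tally by fragment:
  CH3SCH2 → C:2 H:5 S:1
  CH(Cl) → C:1 H:1 Cl:1
  CH2 → C:1 H:2
  CH3 → C:1 H:3
Element totals:
  C: 5
  H: 11
  Cl: 1
  S: 1
Molecular formula: C5H11ClS.
DoU = (2C + 2 + N − H − X) / 2 = (2·5 + 2 + 0 − 11 − 1) / 2 = 0.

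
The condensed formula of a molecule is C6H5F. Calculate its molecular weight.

96.10 g/mol

Atom tally by fragment:
  benzene ring core → C:6 H:6
  (− 1 ring H displaced by substituents)
  + F → F:1
Element totals:
  C: 6
  H: 5
  F: 1
Molecular formula: C6H5F.
  M = 6(12.011) + 5(1.008) + 18.998
    = 72.066 + 5.040 + 18.998 = 96.104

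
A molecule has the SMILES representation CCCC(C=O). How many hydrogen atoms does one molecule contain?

Atom tally by fragment:
  CH3 → C:1 H:3
  CH2 → C:1 H:2
  CH2 → C:1 H:2
  CH2CHO → C:2 H:3 O:1
Element totals:
  C: 5
  H: 10
  O: 1

10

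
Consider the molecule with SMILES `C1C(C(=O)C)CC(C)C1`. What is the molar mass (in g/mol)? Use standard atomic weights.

126.20 g/mol

Atom tally by fragment:
  cyclopentane ring core → C:5 H:10
  (− 2 ring H displaced by substituents)
  + COCH3 → C:2 H:3 O:1
  + CH3 → C:1 H:3
Element totals:
  C: 8
  H: 14
  O: 1
Molecular formula: C8H14O.
  M = 8(12.011) + 14(1.008) + 15.999
    = 96.088 + 14.112 + 15.999 = 126.199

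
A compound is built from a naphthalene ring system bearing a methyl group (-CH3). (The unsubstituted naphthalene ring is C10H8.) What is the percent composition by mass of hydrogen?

7.09%

Atom tally by fragment:
  naphthalene ring system core → C:10 H:8
  (− 1 ring H displaced by substituents)
  + CH3 → C:1 H:3
Element totals:
  C: 11
  H: 10
Molecular formula: C11H10.
Molar mass = 142.201 g/mol.
Mass from H: 10 × 1.008 = 10.080 g/mol.
%H = 10.080 / 142.201 × 100 = 7.09%.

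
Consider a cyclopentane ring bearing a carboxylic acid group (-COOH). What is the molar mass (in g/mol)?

Atom tally by fragment:
  cyclopentane ring core → C:5 H:10
  (− 1 ring H displaced by substituents)
  + COOH → C:1 H:1 O:2
Element totals:
  C: 6
  H: 10
  O: 2
Molecular formula: C6H10O2.
  M = 6(12.011) + 10(1.008) + 2(15.999)
    = 72.066 + 10.080 + 31.998 = 114.144

114.14 g/mol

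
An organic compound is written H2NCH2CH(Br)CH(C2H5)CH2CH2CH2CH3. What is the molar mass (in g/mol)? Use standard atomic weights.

Atom tally by fragment:
  H2NCH2 → C:1 H:4 N:1
  CH(Br) → C:1 H:1 Br:1
  CH(C2H5) → C:3 H:6
  CH2 → C:1 H:2
  CH2 → C:1 H:2
  CH2 → C:1 H:2
  CH3 → C:1 H:3
Element totals:
  C: 9
  H: 20
  Br: 1
  N: 1
Molecular formula: C9H20BrN.
  M = 9(12.011) + 20(1.008) + 79.904 + 14.007
    = 108.099 + 20.160 + 79.904 + 14.007 = 222.170

222.17 g/mol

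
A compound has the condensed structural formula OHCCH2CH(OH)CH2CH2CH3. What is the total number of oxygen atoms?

Element totals:
  C: 6
  H: 12
  O: 2

2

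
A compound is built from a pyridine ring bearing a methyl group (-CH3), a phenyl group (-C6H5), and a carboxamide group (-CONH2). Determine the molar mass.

212.25 g/mol

Atom tally by fragment:
  pyridine ring core → C:5 H:5 N:1
  (− 3 ring H displaced by substituents)
  + CH3 → C:1 H:3
  + C6H5 → C:6 H:5
  + CONH2 → C:1 H:2 O:1 N:1
Element totals:
  C: 13
  H: 12
  N: 2
  O: 1
Molecular formula: C13H12N2O.
  M = 13(12.011) + 12(1.008) + 2(14.007) + 15.999
    = 156.143 + 12.096 + 28.014 + 15.999 = 212.252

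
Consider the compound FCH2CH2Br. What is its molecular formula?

C2H4BrF

Element totals:
  C: 2
  H: 4
  Br: 1
  F: 1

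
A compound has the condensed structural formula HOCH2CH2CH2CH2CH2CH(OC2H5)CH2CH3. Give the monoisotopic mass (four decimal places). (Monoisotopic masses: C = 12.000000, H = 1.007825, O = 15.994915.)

174.1620

Element totals:
  C: 10
  H: 22
  O: 2
Molecular formula: C10H22O2.
  M = 10(12.0) + 22(1.007825) + 2(15.994915)
    = 120.000000 + 22.172150 + 31.989830 = 174.161980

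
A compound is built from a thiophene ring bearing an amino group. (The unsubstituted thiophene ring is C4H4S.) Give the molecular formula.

C4H5NS

Atom tally by fragment:
  thiophene ring core → C:4 H:4 S:1
  (− 1 ring H displaced by substituents)
  + NH2 → N:1 H:2
Element totals:
  C: 4
  H: 5
  N: 1
  S: 1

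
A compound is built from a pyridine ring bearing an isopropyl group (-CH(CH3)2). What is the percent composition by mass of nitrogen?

Atom tally by fragment:
  pyridine ring core → C:5 H:5 N:1
  (− 1 ring H displaced by substituents)
  + CH(CH3)2 → C:3 H:7
Element totals:
  C: 8
  H: 11
  N: 1
Molecular formula: C8H11N.
Molar mass = 121.183 g/mol.
Mass from N: 1 × 14.007 = 14.007 g/mol.
%N = 14.007 / 121.183 × 100 = 11.56%.

11.56%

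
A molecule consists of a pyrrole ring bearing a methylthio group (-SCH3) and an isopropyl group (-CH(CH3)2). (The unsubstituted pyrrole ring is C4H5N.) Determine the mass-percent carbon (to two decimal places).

Atom tally by fragment:
  pyrrole ring core → C:4 H:5 N:1
  (− 2 ring H displaced by substituents)
  + SCH3 → C:1 H:3 S:1
  + CH(CH3)2 → C:3 H:7
Element totals:
  C: 8
  H: 13
  N: 1
  S: 1
Molecular formula: C8H13NS.
Molar mass = 155.259 g/mol.
Mass from C: 8 × 12.011 = 96.088 g/mol.
%C = 96.088 / 155.259 × 100 = 61.89%.

61.89%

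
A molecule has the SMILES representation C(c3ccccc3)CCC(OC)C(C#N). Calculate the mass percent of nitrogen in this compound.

6.89%

Atom tally by fragment:
  C6H5CH2 → C:7 H:7
  CH2 → C:1 H:2
  CH2 → C:1 H:2
  CH(OCH3) → C:2 H:4 O:1
  CH2CN → C:2 H:2 N:1
Element totals:
  C: 13
  H: 17
  N: 1
  O: 1
Molecular formula: C13H17NO.
Molar mass = 203.285 g/mol.
Mass from N: 1 × 14.007 = 14.007 g/mol.
%N = 14.007 / 203.285 × 100 = 6.89%.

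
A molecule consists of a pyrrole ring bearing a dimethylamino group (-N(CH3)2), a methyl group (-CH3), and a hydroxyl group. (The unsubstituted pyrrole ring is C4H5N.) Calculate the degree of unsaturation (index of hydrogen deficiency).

3

Atom tally by fragment:
  pyrrole ring core → C:4 H:5 N:1
  (− 3 ring H displaced by substituents)
  + N(CH3)2 → N:1 C:2 H:6
  + CH3 → C:1 H:3
  + OH → O:1 H:1
Element totals:
  C: 7
  H: 12
  N: 2
  O: 1
Molecular formula: C7H12N2O.
DoU = (2C + 2 + N − H − X) / 2 = (2·7 + 2 + 2 − 12 − 0) / 2 = 3.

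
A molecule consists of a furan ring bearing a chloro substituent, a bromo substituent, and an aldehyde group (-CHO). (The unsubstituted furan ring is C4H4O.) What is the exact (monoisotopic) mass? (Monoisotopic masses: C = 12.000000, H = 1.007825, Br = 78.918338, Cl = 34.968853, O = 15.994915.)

Atom tally by fragment:
  furan ring core → C:4 H:4 O:1
  (− 3 ring H displaced by substituents)
  + Cl → Cl:1
  + Br → Br:1
  + CHO → C:1 H:1 O:1
Element totals:
  C: 5
  H: 2
  Br: 1
  Cl: 1
  O: 2
Molecular formula: C5H2BrClO2.
  M = 5(12.0) + 2(1.007825) + 78.918338 + 34.968853 + 2(15.994915)
    = 60.000000 + 2.015650 + 78.918338 + 34.968853 + 31.989830 = 207.892671

207.8927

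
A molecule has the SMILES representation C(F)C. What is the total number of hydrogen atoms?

5

Atom tally by fragment:
  FCH2 → C:1 H:2 F:1
  CH3 → C:1 H:3
Element totals:
  C: 2
  H: 5
  F: 1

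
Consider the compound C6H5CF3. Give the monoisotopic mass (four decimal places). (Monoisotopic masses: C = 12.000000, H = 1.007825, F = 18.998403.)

146.0343

Element totals:
  C: 7
  H: 5
  F: 3
Molecular formula: C7H5F3.
  M = 7(12.0) + 5(1.007825) + 3(18.998403)
    = 84.000000 + 5.039125 + 56.995209 = 146.034334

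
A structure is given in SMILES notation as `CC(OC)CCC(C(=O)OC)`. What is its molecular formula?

Atom tally by fragment:
  CH3 → C:1 H:3
  CH(OCH3) → C:2 H:4 O:1
  CH2 → C:1 H:2
  CH2 → C:1 H:2
  CH2COOCH3 → C:3 H:5 O:2
Element totals:
  C: 8
  H: 16
  O: 3

C8H16O3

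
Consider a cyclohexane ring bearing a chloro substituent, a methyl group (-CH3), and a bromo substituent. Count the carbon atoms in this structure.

7

Atom tally by fragment:
  cyclohexane ring core → C:6 H:12
  (− 3 ring H displaced by substituents)
  + Cl → Cl:1
  + CH3 → C:1 H:3
  + Br → Br:1
Element totals:
  C: 7
  H: 12
  Br: 1
  Cl: 1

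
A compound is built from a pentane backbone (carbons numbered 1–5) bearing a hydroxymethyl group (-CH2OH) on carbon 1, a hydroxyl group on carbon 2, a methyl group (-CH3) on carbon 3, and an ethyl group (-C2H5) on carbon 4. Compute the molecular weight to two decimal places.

Atom tally by fragment:
  HOCH2CH2 → C:2 H:5 O:1
  CH(OH) → C:1 H:2 O:1
  CH(CH3) → C:2 H:4
  CH(C2H5) → C:3 H:6
  CH3 → C:1 H:3
Element totals:
  C: 9
  H: 20
  O: 2
Molecular formula: C9H20O2.
  M = 9(12.011) + 20(1.008) + 2(15.999)
    = 108.099 + 20.160 + 31.998 = 160.257

160.26 g/mol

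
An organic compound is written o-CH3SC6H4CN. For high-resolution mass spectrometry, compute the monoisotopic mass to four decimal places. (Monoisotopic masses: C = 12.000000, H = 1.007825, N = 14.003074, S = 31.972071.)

149.0299

Atom tally by fragment:
  benzene ring core → C:6 H:6
  (− 2 ring H displaced by substituents)
  + SCH3 → C:1 H:3 S:1
  + CN → C:1 N:1
Element totals:
  C: 8
  H: 7
  N: 1
  S: 1
Molecular formula: C8H7NS.
  M = 8(12.0) + 7(1.007825) + 14.003074 + 31.972071
    = 96.000000 + 7.054775 + 14.003074 + 31.972071 = 149.029920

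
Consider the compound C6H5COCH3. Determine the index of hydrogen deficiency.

5

Atom tally by fragment:
  benzene ring core → C:6 H:6
  (− 1 ring H displaced by substituents)
  + COCH3 → C:2 H:3 O:1
Element totals:
  C: 8
  H: 8
  O: 1
Molecular formula: C8H8O.
DoU = (2C + 2 + N − H − X) / 2 = (2·8 + 2 + 0 − 8 − 0) / 2 = 5.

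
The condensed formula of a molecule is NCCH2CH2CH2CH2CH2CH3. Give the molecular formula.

C7H13N

Atom tally by fragment:
  NCCH2 → C:2 H:2 N:1
  CH2 → C:1 H:2
  CH2 → C:1 H:2
  CH2 → C:1 H:2
  CH2 → C:1 H:2
  CH3 → C:1 H:3
Element totals:
  C: 7
  H: 13
  N: 1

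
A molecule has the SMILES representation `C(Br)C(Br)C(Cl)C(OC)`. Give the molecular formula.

C5H9Br2ClO

Atom tally by fragment:
  BrCH2 → C:1 H:2 Br:1
  CH(Br) → C:1 H:1 Br:1
  CH(Cl) → C:1 H:1 Cl:1
  CH2OCH3 → C:2 H:5 O:1
Element totals:
  C: 5
  H: 9
  Br: 2
  Cl: 1
  O: 1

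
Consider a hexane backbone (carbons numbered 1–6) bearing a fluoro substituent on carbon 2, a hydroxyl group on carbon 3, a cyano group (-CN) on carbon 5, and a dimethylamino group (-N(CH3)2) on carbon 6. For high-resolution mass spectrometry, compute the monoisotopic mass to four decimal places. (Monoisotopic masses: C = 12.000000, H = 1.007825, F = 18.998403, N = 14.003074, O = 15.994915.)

188.1325

Atom tally by fragment:
  CH3 → C:1 H:3
  CH(F) → C:1 H:1 F:1
  CH(OH) → C:1 H:2 O:1
  CH2 → C:1 H:2
  CH(CN) → C:2 H:1 N:1
  CH2N(CH3)2 → C:3 H:8 N:1
Element totals:
  C: 9
  H: 17
  F: 1
  N: 2
  O: 1
Molecular formula: C9H17FN2O.
  M = 9(12.0) + 17(1.007825) + 18.998403 + 2(14.003074) + 15.994915
    = 108.000000 + 17.133025 + 18.998403 + 28.006148 + 15.994915 = 188.132491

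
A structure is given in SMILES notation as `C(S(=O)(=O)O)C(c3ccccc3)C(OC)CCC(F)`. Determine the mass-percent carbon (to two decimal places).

Atom tally by fragment:
  HO3SCH2 → C:1 H:3 S:1 O:3
  CH(C6H5) → C:7 H:6
  CH(OCH3) → C:2 H:4 O:1
  CH2 → C:1 H:2
  CH2 → C:1 H:2
  CH2F → C:1 H:2 F:1
Element totals:
  C: 13
  H: 19
  F: 1
  O: 4
  S: 1
Molecular formula: C13H19FO4S.
Molar mass = 290.349 g/mol.
Mass from C: 13 × 12.011 = 156.143 g/mol.
%C = 156.143 / 290.349 × 100 = 53.78%.

53.78%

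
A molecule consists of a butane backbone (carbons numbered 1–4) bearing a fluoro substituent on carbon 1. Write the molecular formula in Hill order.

C4H9F

Atom tally by fragment:
  FCH2 → C:1 H:2 F:1
  CH2 → C:1 H:2
  CH2 → C:1 H:2
  CH3 → C:1 H:3
Element totals:
  C: 4
  H: 9
  F: 1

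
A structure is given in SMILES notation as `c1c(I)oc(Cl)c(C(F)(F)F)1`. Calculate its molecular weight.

296.41 g/mol

Atom tally by fragment:
  furan ring core → C:4 H:4 O:1
  (− 3 ring H displaced by substituents)
  + I → I:1
  + Cl → Cl:1
  + CF3 → C:1 F:3
Element totals:
  C: 5
  H: 1
  Cl: 1
  F: 3
  I: 1
  O: 1
Molecular formula: C5HClF3IO.
  M = 5(12.011) + 1.008 + 35.45 + 3(18.998) + 126.904 + 15.999
    = 60.055 + 1.008 + 35.450 + 56.994 + 126.904 + 15.999 = 296.410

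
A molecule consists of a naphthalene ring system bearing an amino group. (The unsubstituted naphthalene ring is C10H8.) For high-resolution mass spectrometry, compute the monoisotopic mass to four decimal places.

143.0735

Atom tally by fragment:
  naphthalene ring system core → C:10 H:8
  (− 1 ring H displaced by substituents)
  + NH2 → N:1 H:2
Element totals:
  C: 10
  H: 9
  N: 1
Molecular formula: C10H9N.
  M = 10(12.0) + 9(1.007825) + 14.003074
    = 120.000000 + 9.070425 + 14.003074 = 143.073499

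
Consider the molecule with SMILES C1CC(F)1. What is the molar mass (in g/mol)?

Atom tally by fragment:
  cyclopropane ring core → C:3 H:6
  (− 1 ring H displaced by substituents)
  + F → F:1
Element totals:
  C: 3
  H: 5
  F: 1
Molecular formula: C3H5F.
  M = 3(12.011) + 5(1.008) + 18.998
    = 36.033 + 5.040 + 18.998 = 60.071

60.07 g/mol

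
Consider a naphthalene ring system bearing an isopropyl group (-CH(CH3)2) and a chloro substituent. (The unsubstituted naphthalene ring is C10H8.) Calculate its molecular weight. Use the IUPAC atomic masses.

204.70 g/mol

Atom tally by fragment:
  naphthalene ring system core → C:10 H:8
  (− 2 ring H displaced by substituents)
  + CH(CH3)2 → C:3 H:7
  + Cl → Cl:1
Element totals:
  C: 13
  H: 13
  Cl: 1
Molecular formula: C13H13Cl.
  M = 13(12.011) + 13(1.008) + 35.45
    = 156.143 + 13.104 + 35.450 = 204.697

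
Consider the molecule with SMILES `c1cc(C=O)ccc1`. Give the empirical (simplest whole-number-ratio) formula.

C7H6O

Atom tally by fragment:
  benzene ring core → C:6 H:6
  (− 1 ring H displaced by substituents)
  + CHO → C:1 H:1 O:1
Element totals:
  C: 7
  H: 6
  O: 1
Molecular formula: C7H6O.
gcd of subscripts (7, 6, 1) = 1, so the empirical formula equals the molecular formula.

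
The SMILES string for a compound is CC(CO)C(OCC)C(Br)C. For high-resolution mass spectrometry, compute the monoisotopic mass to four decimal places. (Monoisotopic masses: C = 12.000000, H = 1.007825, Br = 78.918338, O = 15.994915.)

Atom tally by fragment:
  CH3 → C:1 H:3
  CH(CH2OH) → C:2 H:4 O:1
  CH(OC2H5) → C:3 H:6 O:1
  CH(Br) → C:1 H:1 Br:1
  CH3 → C:1 H:3
Element totals:
  C: 8
  H: 17
  Br: 1
  O: 2
Molecular formula: C8H17BrO2.
  M = 8(12.0) + 17(1.007825) + 78.918338 + 2(15.994915)
    = 96.000000 + 17.133025 + 78.918338 + 31.989830 = 224.041193

224.0412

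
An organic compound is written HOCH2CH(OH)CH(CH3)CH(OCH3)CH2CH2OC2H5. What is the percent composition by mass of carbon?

58.23%

Atom tally by fragment:
  HOCH2 → C:1 H:3 O:1
  CH(OH) → C:1 H:2 O:1
  CH(CH3) → C:2 H:4
  CH(OCH3) → C:2 H:4 O:1
  CH2 → C:1 H:2
  CH2OC2H5 → C:3 H:7 O:1
Element totals:
  C: 10
  H: 22
  O: 4
Molecular formula: C10H22O4.
Molar mass = 206.282 g/mol.
Mass from C: 10 × 12.011 = 120.110 g/mol.
%C = 120.110 / 206.282 × 100 = 58.23%.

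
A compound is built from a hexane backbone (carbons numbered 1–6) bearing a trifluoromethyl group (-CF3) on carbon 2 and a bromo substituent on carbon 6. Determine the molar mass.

Atom tally by fragment:
  CH3 → C:1 H:3
  CH(CF3) → C:2 H:1 F:3
  CH2 → C:1 H:2
  CH2 → C:1 H:2
  CH2 → C:1 H:2
  CH2Br → C:1 H:2 Br:1
Element totals:
  C: 7
  H: 12
  Br: 1
  F: 3
Molecular formula: C7H12BrF3.
  M = 7(12.011) + 12(1.008) + 79.904 + 3(18.998)
    = 84.077 + 12.096 + 79.904 + 56.994 = 233.071

233.07 g/mol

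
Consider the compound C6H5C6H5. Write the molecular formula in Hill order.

C12H10

Atom tally by fragment:
  benzene ring core → C:6 H:6
  (− 1 ring H displaced by substituents)
  + C6H5 → C:6 H:5
Element totals:
  C: 12
  H: 10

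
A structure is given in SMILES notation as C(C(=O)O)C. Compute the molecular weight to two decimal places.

Atom tally by fragment:
  HOOCCH2 → C:2 H:3 O:2
  CH3 → C:1 H:3
Element totals:
  C: 3
  H: 6
  O: 2
Molecular formula: C3H6O2.
  M = 3(12.011) + 6(1.008) + 2(15.999)
    = 36.033 + 6.048 + 31.998 = 74.079

74.08 g/mol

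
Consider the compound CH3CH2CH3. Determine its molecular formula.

C3H8

Atom tally by fragment:
  CH3 → C:1 H:3
  CH2 → C:1 H:2
  CH3 → C:1 H:3
Element totals:
  C: 3
  H: 8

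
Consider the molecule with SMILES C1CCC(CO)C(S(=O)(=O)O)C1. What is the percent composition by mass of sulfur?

Atom tally by fragment:
  cyclohexane ring core → C:6 H:12
  (− 2 ring H displaced by substituents)
  + CH2OH → C:1 H:3 O:1
  + SO3H → S:1 O:3 H:1
Element totals:
  C: 7
  H: 14
  O: 4
  S: 1
Molecular formula: C7H14O4S.
Molar mass = 194.245 g/mol.
Mass from S: 1 × 32.06 = 32.060 g/mol.
%S = 32.060 / 194.245 × 100 = 16.50%.

16.50%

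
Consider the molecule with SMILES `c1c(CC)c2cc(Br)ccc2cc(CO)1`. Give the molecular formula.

Atom tally by fragment:
  naphthalene ring system core → C:10 H:8
  (− 3 ring H displaced by substituents)
  + C2H5 → C:2 H:5
  + Br → Br:1
  + CH2OH → C:1 H:3 O:1
Element totals:
  C: 13
  H: 13
  Br: 1
  O: 1

C13H13BrO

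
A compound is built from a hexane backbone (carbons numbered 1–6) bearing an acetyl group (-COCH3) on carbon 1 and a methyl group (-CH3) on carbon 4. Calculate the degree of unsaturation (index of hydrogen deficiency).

1

Atom tally by fragment:
  CH3COCH2 → C:3 H:5 O:1
  CH2 → C:1 H:2
  CH2 → C:1 H:2
  CH(CH3) → C:2 H:4
  CH2 → C:1 H:2
  CH3 → C:1 H:3
Element totals:
  C: 9
  H: 18
  O: 1
Molecular formula: C9H18O.
DoU = (2C + 2 + N − H − X) / 2 = (2·9 + 2 + 0 − 18 − 0) / 2 = 1.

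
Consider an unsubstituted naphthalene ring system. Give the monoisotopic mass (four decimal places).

Atom tally by fragment:
  naphthalene ring system core → C:10 H:8
Element totals:
  C: 10
  H: 8
Molecular formula: C10H8.
  M = 10(12.0) + 8(1.007825)
    = 120.000000 + 8.062600 = 128.062600

128.0626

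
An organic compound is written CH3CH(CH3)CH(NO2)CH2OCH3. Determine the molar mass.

Atom tally by fragment:
  CH3 → C:1 H:3
  CH(CH3) → C:2 H:4
  CH(NO2) → C:1 H:1 N:1 O:2
  CH2OCH3 → C:2 H:5 O:1
Element totals:
  C: 6
  H: 13
  N: 1
  O: 3
Molecular formula: C6H13NO3.
  M = 6(12.011) + 13(1.008) + 14.007 + 3(15.999)
    = 72.066 + 13.104 + 14.007 + 47.997 = 147.174

147.17 g/mol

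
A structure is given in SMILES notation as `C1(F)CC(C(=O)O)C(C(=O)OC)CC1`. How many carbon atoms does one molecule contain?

9

Atom tally by fragment:
  cyclohexane ring core → C:6 H:12
  (− 3 ring H displaced by substituents)
  + F → F:1
  + COOH → C:1 H:1 O:2
  + COOCH3 → C:2 H:3 O:2
Element totals:
  C: 9
  H: 13
  F: 1
  O: 4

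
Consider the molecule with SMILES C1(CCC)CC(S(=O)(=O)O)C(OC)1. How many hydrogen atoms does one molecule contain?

Atom tally by fragment:
  cyclobutane ring core → C:4 H:8
  (− 3 ring H displaced by substituents)
  + CH2CH2CH3 → C:3 H:7
  + SO3H → S:1 O:3 H:1
  + OCH3 → C:1 H:3 O:1
Element totals:
  C: 8
  H: 16
  O: 4
  S: 1

16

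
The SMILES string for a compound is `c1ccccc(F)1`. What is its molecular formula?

Atom tally by fragment:
  benzene ring core → C:6 H:6
  (− 1 ring H displaced by substituents)
  + F → F:1
Element totals:
  C: 6
  H: 5
  F: 1

C6H5F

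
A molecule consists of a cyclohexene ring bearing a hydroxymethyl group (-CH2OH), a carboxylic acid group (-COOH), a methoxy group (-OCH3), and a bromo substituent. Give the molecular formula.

C9H13BrO4

Atom tally by fragment:
  cyclohexene ring core → C:6 H:10
  (− 4 ring H displaced by substituents)
  + CH2OH → C:1 H:3 O:1
  + COOH → C:1 H:1 O:2
  + OCH3 → C:1 H:3 O:1
  + Br → Br:1
Element totals:
  C: 9
  H: 13
  Br: 1
  O: 4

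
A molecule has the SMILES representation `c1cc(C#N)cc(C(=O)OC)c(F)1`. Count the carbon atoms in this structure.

9

Atom tally by fragment:
  benzene ring core → C:6 H:6
  (− 3 ring H displaced by substituents)
  + CN → C:1 N:1
  + COOCH3 → C:2 H:3 O:2
  + F → F:1
Element totals:
  C: 9
  H: 6
  F: 1
  N: 1
  O: 2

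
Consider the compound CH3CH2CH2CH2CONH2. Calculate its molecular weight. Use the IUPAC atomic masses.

Atom tally by fragment:
  CH3 → C:1 H:3
  CH2 → C:1 H:2
  CH2 → C:1 H:2
  CH2CONH2 → C:2 H:4 O:1 N:1
Element totals:
  C: 5
  H: 11
  N: 1
  O: 1
Molecular formula: C5H11NO.
  M = 5(12.011) + 11(1.008) + 14.007 + 15.999
    = 60.055 + 11.088 + 14.007 + 15.999 = 101.149

101.15 g/mol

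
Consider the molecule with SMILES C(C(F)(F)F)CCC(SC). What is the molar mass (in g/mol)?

Atom tally by fragment:
  F3CCH2 → C:2 H:2 F:3
  CH2 → C:1 H:2
  CH2 → C:1 H:2
  CH2SCH3 → C:2 H:5 S:1
Element totals:
  C: 6
  H: 11
  F: 3
  S: 1
Molecular formula: C6H11F3S.
  M = 6(12.011) + 11(1.008) + 3(18.998) + 32.06
    = 72.066 + 11.088 + 56.994 + 32.060 = 172.208

172.21 g/mol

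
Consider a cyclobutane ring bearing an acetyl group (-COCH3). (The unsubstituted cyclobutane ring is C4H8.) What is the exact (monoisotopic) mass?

98.0732

Atom tally by fragment:
  cyclobutane ring core → C:4 H:8
  (− 1 ring H displaced by substituents)
  + COCH3 → C:2 H:3 O:1
Element totals:
  C: 6
  H: 10
  O: 1
Molecular formula: C6H10O.
  M = 6(12.0) + 10(1.007825) + 15.994915
    = 72.000000 + 10.078250 + 15.994915 = 98.073165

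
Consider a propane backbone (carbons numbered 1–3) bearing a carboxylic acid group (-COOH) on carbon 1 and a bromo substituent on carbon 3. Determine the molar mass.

167.00 g/mol

Atom tally by fragment:
  HOOCCH2 → C:2 H:3 O:2
  CH2 → C:1 H:2
  CH2Br → C:1 H:2 Br:1
Element totals:
  C: 4
  H: 7
  Br: 1
  O: 2
Molecular formula: C4H7BrO2.
  M = 4(12.011) + 7(1.008) + 79.904 + 2(15.999)
    = 48.044 + 7.056 + 79.904 + 31.998 = 167.002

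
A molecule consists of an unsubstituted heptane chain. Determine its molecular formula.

Atom tally by fragment:
  CH3 → C:1 H:3
  CH2 → C:1 H:2
  CH2 → C:1 H:2
  CH2 → C:1 H:2
  CH2 → C:1 H:2
  CH2 → C:1 H:2
  CH3 → C:1 H:3
Element totals:
  C: 7
  H: 16

C7H16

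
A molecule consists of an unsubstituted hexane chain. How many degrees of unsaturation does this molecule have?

Atom tally by fragment:
  CH3 → C:1 H:3
  CH2 → C:1 H:2
  CH2 → C:1 H:2
  CH2 → C:1 H:2
  CH2 → C:1 H:2
  CH3 → C:1 H:3
Element totals:
  C: 6
  H: 14
Molecular formula: C6H14.
DoU = (2C + 2 + N − H − X) / 2 = (2·6 + 2 + 0 − 14 − 0) / 2 = 0.

0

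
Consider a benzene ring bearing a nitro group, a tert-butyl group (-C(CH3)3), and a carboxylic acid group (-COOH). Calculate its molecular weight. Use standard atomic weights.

223.23 g/mol

Atom tally by fragment:
  benzene ring core → C:6 H:6
  (− 3 ring H displaced by substituents)
  + NO2 → N:1 O:2
  + C(CH3)3 → C:4 H:9
  + COOH → C:1 H:1 O:2
Element totals:
  C: 11
  H: 13
  N: 1
  O: 4
Molecular formula: C11H13NO4.
  M = 11(12.011) + 13(1.008) + 14.007 + 4(15.999)
    = 132.121 + 13.104 + 14.007 + 63.996 = 223.228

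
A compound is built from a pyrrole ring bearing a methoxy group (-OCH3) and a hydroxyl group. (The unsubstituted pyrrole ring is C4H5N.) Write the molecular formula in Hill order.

Atom tally by fragment:
  pyrrole ring core → C:4 H:5 N:1
  (− 2 ring H displaced by substituents)
  + OCH3 → C:1 H:3 O:1
  + OH → O:1 H:1
Element totals:
  C: 5
  H: 7
  N: 1
  O: 2

C5H7NO2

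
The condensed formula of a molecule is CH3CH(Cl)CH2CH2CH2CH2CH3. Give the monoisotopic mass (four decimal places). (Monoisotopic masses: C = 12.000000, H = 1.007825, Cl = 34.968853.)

Element totals:
  C: 7
  H: 15
  Cl: 1
Molecular formula: C7H15Cl.
  M = 7(12.0) + 15(1.007825) + 34.968853
    = 84.000000 + 15.117375 + 34.968853 = 134.086228

134.0862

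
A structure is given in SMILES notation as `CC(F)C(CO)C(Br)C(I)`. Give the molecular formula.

C6H11BrFIO

Atom tally by fragment:
  CH3 → C:1 H:3
  CH(F) → C:1 H:1 F:1
  CH(CH2OH) → C:2 H:4 O:1
  CH(Br) → C:1 H:1 Br:1
  CH2I → C:1 H:2 I:1
Element totals:
  C: 6
  H: 11
  Br: 1
  F: 1
  I: 1
  O: 1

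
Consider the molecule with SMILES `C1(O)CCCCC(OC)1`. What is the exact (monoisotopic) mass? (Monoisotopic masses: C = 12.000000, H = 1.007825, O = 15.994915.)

130.0994

Atom tally by fragment:
  cyclohexane ring core → C:6 H:12
  (− 2 ring H displaced by substituents)
  + OH → O:1 H:1
  + OCH3 → C:1 H:3 O:1
Element totals:
  C: 7
  H: 14
  O: 2
Molecular formula: C7H14O2.
  M = 7(12.0) + 14(1.007825) + 2(15.994915)
    = 84.000000 + 14.109550 + 31.989830 = 130.099380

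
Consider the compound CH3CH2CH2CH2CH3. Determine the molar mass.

72.15 g/mol

Atom tally by fragment:
  CH3 → C:1 H:3
  CH2 → C:1 H:2
  CH2 → C:1 H:2
  CH2 → C:1 H:2
  CH3 → C:1 H:3
Element totals:
  C: 5
  H: 12
Molecular formula: C5H12.
  M = 5(12.011) + 12(1.008)
    = 60.055 + 12.096 = 72.151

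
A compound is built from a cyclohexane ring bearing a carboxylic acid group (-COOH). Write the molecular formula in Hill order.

Atom tally by fragment:
  cyclohexane ring core → C:6 H:12
  (− 1 ring H displaced by substituents)
  + COOH → C:1 H:1 O:2
Element totals:
  C: 7
  H: 12
  O: 2

C7H12O2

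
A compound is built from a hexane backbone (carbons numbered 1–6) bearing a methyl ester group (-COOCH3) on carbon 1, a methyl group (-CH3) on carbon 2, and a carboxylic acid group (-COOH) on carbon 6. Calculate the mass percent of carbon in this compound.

59.39%

Atom tally by fragment:
  CH3OOCCH2 → C:3 H:5 O:2
  CH(CH3) → C:2 H:4
  CH2 → C:1 H:2
  CH2 → C:1 H:2
  CH2 → C:1 H:2
  CH2COOH → C:2 H:3 O:2
Element totals:
  C: 10
  H: 18
  O: 4
Molecular formula: C10H18O4.
Molar mass = 202.250 g/mol.
Mass from C: 10 × 12.011 = 120.110 g/mol.
%C = 120.110 / 202.250 × 100 = 59.39%.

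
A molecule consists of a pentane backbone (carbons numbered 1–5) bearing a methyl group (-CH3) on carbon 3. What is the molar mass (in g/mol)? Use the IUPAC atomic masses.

86.18 g/mol

Atom tally by fragment:
  CH3 → C:1 H:3
  CH2 → C:1 H:2
  CH(CH3) → C:2 H:4
  CH2 → C:1 H:2
  CH3 → C:1 H:3
Element totals:
  C: 6
  H: 14
Molecular formula: C6H14.
  M = 6(12.011) + 14(1.008)
    = 72.066 + 14.112 = 86.178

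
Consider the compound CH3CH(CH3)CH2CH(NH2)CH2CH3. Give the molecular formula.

Element totals:
  C: 7
  H: 17
  N: 1

C7H17N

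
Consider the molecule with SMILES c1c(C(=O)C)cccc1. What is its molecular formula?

C8H8O

Atom tally by fragment:
  benzene ring core → C:6 H:6
  (− 1 ring H displaced by substituents)
  + COCH3 → C:2 H:3 O:1
Element totals:
  C: 8
  H: 8
  O: 1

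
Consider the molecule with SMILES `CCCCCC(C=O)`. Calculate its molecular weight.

Atom tally by fragment:
  CH3 → C:1 H:3
  CH2 → C:1 H:2
  CH2 → C:1 H:2
  CH2 → C:1 H:2
  CH2 → C:1 H:2
  CH2CHO → C:2 H:3 O:1
Element totals:
  C: 7
  H: 14
  O: 1
Molecular formula: C7H14O.
  M = 7(12.011) + 14(1.008) + 15.999
    = 84.077 + 14.112 + 15.999 = 114.188

114.19 g/mol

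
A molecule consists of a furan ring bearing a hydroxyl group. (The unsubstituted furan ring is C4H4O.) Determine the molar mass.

84.07 g/mol

Atom tally by fragment:
  furan ring core → C:4 H:4 O:1
  (− 1 ring H displaced by substituents)
  + OH → O:1 H:1
Element totals:
  C: 4
  H: 4
  O: 2
Molecular formula: C4H4O2.
  M = 4(12.011) + 4(1.008) + 2(15.999)
    = 48.044 + 4.032 + 31.998 = 84.074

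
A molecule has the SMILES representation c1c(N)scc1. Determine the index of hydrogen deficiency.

Atom tally by fragment:
  thiophene ring core → C:4 H:4 S:1
  (− 1 ring H displaced by substituents)
  + NH2 → N:1 H:2
Element totals:
  C: 4
  H: 5
  N: 1
  S: 1
Molecular formula: C4H5NS.
DoU = (2C + 2 + N − H − X) / 2 = (2·4 + 2 + 1 − 5 − 0) / 2 = 3.

3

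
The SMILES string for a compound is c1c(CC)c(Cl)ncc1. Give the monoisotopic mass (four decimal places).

141.0345

Atom tally by fragment:
  pyridine ring core → C:5 H:5 N:1
  (− 2 ring H displaced by substituents)
  + C2H5 → C:2 H:5
  + Cl → Cl:1
Element totals:
  C: 7
  H: 8
  Cl: 1
  N: 1
Molecular formula: C7H8ClN.
  M = 7(12.0) + 8(1.007825) + 34.968853 + 14.003074
    = 84.000000 + 8.062600 + 34.968853 + 14.003074 = 141.034527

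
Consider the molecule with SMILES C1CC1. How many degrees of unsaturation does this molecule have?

Atom tally by fragment:
  cyclopropane ring core → C:3 H:6
Element totals:
  C: 3
  H: 6
Molecular formula: C3H6.
DoU = (2C + 2 + N − H − X) / 2 = (2·3 + 2 + 0 − 6 − 0) / 2 = 1.

1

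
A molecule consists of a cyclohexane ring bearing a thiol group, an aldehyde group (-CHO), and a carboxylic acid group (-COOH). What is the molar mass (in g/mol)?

188.24 g/mol

Atom tally by fragment:
  cyclohexane ring core → C:6 H:12
  (− 3 ring H displaced by substituents)
  + SH → S:1 H:1
  + CHO → C:1 H:1 O:1
  + COOH → C:1 H:1 O:2
Element totals:
  C: 8
  H: 12
  O: 3
  S: 1
Molecular formula: C8H12O3S.
  M = 8(12.011) + 12(1.008) + 3(15.999) + 32.06
    = 96.088 + 12.096 + 47.997 + 32.060 = 188.241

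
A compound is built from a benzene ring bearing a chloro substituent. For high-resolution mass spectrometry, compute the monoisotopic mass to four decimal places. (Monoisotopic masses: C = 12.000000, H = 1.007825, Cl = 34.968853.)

112.0080

Atom tally by fragment:
  benzene ring core → C:6 H:6
  (− 1 ring H displaced by substituents)
  + Cl → Cl:1
Element totals:
  C: 6
  H: 5
  Cl: 1
Molecular formula: C6H5Cl.
  M = 6(12.0) + 5(1.007825) + 34.968853
    = 72.000000 + 5.039125 + 34.968853 = 112.007978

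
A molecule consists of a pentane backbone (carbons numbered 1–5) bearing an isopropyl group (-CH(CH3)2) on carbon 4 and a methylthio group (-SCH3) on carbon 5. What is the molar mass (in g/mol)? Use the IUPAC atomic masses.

160.32 g/mol

Atom tally by fragment:
  CH3 → C:1 H:3
  CH2 → C:1 H:2
  CH2 → C:1 H:2
  CH(CH(CH3)2) → C:4 H:8
  CH2SCH3 → C:2 H:5 S:1
Element totals:
  C: 9
  H: 20
  S: 1
Molecular formula: C9H20S.
  M = 9(12.011) + 20(1.008) + 32.06
    = 108.099 + 20.160 + 32.060 = 160.319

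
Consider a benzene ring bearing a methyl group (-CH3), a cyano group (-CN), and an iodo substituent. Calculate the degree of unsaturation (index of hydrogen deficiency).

6

Atom tally by fragment:
  benzene ring core → C:6 H:6
  (− 3 ring H displaced by substituents)
  + CH3 → C:1 H:3
  + CN → C:1 N:1
  + I → I:1
Element totals:
  C: 8
  H: 6
  I: 1
  N: 1
Molecular formula: C8H6IN.
DoU = (2C + 2 + N − H − X) / 2 = (2·8 + 2 + 1 − 6 − 1) / 2 = 6.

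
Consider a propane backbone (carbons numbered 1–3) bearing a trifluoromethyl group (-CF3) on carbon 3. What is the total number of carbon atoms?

Atom tally by fragment:
  CH3 → C:1 H:3
  CH2 → C:1 H:2
  CH2CF3 → C:2 H:2 F:3
Element totals:
  C: 4
  H: 7
  F: 3

4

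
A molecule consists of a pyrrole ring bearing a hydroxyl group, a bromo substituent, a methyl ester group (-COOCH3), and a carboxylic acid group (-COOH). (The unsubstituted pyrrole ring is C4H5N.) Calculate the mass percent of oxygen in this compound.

Atom tally by fragment:
  pyrrole ring core → C:4 H:5 N:1
  (− 4 ring H displaced by substituents)
  + OH → O:1 H:1
  + Br → Br:1
  + COOCH3 → C:2 H:3 O:2
  + COOH → C:1 H:1 O:2
Element totals:
  C: 7
  H: 6
  Br: 1
  N: 1
  O: 5
Molecular formula: C7H6BrNO5.
Molar mass = 264.031 g/mol.
Mass from O: 5 × 15.999 = 79.995 g/mol.
%O = 79.995 / 264.031 × 100 = 30.30%.

30.30%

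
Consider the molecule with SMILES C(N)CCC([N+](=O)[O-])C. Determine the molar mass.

Atom tally by fragment:
  H2NCH2 → C:1 H:4 N:1
  CH2 → C:1 H:2
  CH2 → C:1 H:2
  CH(NO2) → C:1 H:1 N:1 O:2
  CH3 → C:1 H:3
Element totals:
  C: 5
  H: 12
  N: 2
  O: 2
Molecular formula: C5H12N2O2.
  M = 5(12.011) + 12(1.008) + 2(14.007) + 2(15.999)
    = 60.055 + 12.096 + 28.014 + 31.998 = 132.163

132.16 g/mol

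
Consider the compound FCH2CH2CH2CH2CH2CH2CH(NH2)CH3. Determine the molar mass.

147.24 g/mol

Atom tally by fragment:
  FCH2 → C:1 H:2 F:1
  CH2 → C:1 H:2
  CH2 → C:1 H:2
  CH2 → C:1 H:2
  CH2 → C:1 H:2
  CH2 → C:1 H:2
  CH(NH2) → C:1 H:3 N:1
  CH3 → C:1 H:3
Element totals:
  C: 8
  H: 18
  F: 1
  N: 1
Molecular formula: C8H18FN.
  M = 8(12.011) + 18(1.008) + 18.998 + 14.007
    = 96.088 + 18.144 + 18.998 + 14.007 = 147.237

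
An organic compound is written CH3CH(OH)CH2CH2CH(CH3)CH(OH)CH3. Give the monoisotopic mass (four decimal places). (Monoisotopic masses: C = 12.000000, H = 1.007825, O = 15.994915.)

146.1307

Element totals:
  C: 8
  H: 18
  O: 2
Molecular formula: C8H18O2.
  M = 8(12.0) + 18(1.007825) + 2(15.994915)
    = 96.000000 + 18.140850 + 31.989830 = 146.130680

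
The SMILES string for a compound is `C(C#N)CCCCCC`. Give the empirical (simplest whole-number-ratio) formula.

C8H15N

Atom tally by fragment:
  NCCH2 → C:2 H:2 N:1
  CH2 → C:1 H:2
  CH2 → C:1 H:2
  CH2 → C:1 H:2
  CH2 → C:1 H:2
  CH2 → C:1 H:2
  CH3 → C:1 H:3
Element totals:
  C: 8
  H: 15
  N: 1
Molecular formula: C8H15N.
gcd of subscripts (8, 15, 1) = 1, so the empirical formula equals the molecular formula.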